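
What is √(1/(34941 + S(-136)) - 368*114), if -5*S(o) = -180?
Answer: I*√51323679437631/34977 ≈ 204.82*I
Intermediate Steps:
S(o) = 36 (S(o) = -⅕*(-180) = 36)
√(1/(34941 + S(-136)) - 368*114) = √(1/(34941 + 36) - 368*114) = √(1/34977 - 41952) = √(-1467355103/34977) = I*√51323679437631/34977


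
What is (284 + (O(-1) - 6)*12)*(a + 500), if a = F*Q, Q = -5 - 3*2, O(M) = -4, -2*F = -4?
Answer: 78392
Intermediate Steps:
F = 2 (F = -1/2*(-4) = 2)
Q = -11 (Q = -5 - 6 = -11)
a = -22 (a = 2*(-11) = -22)
(284 + (O(-1) - 6)*12)*(a + 500) = (284 + (-4 - 6)*12)*(-22 + 500) = (284 - 10*12)*478 = (284 - 120)*478 = 164*478 = 78392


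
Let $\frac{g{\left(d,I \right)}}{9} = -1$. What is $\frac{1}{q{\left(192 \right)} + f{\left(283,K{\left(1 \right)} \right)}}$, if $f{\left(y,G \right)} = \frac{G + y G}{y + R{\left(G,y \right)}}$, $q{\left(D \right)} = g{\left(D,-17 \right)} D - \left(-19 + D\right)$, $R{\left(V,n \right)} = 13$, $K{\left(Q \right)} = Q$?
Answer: $- \frac{74}{140603} \approx -0.0005263$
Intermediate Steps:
$g{\left(d,I \right)} = -9$ ($g{\left(d,I \right)} = 9 \left(-1\right) = -9$)
$q{\left(D \right)} = 19 - 10 D$ ($q{\left(D \right)} = - 9 D - \left(-19 + D\right) = 19 - 10 D$)
$f{\left(y,G \right)} = \frac{G + G y}{13 + y}$ ($f{\left(y,G \right)} = \frac{G + y G}{y + 13} = \frac{G + G y}{13 + y}$)
$\frac{1}{q{\left(192 \right)} + f{\left(283,K{\left(1 \right)} \right)}} = \frac{1}{\left(19 - 1920\right) + 1 \frac{1}{13 + 283} \left(1 + 283\right)} = \frac{1}{\left(19 - 1920\right) + 1 \cdot \frac{1}{296} \cdot 284} = \frac{1}{-1901 + 1 \cdot \frac{1}{296} \cdot 284} = \frac{1}{-1901 + \frac{71}{74}} = \frac{1}{- \frac{140603}{74}} = - \frac{74}{140603}$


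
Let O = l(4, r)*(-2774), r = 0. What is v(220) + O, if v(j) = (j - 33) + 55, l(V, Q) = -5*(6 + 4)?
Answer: 138942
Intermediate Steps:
l(V, Q) = -50 (l(V, Q) = -5*10 = -50)
O = 138700 (O = -50*(-2774) = 138700)
v(j) = 22 + j (v(j) = (-33 + j) + 55 = 22 + j)
v(220) + O = (22 + 220) + 138700 = 242 + 138700 = 138942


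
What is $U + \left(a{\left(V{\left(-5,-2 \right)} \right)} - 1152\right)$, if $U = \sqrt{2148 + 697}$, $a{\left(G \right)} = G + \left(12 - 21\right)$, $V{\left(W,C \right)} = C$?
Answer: $-1163 + \sqrt{2845} \approx -1109.7$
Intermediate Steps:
$a{\left(G \right)} = -9 + G$ ($a{\left(G \right)} = G - 9 = -9 + G$)
$U = \sqrt{2845} \approx 53.339$
$U + \left(a{\left(V{\left(-5,-2 \right)} \right)} - 1152\right) = \sqrt{2845} - 1163 = -1163 + \sqrt{2845}$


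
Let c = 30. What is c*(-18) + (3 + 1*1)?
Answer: -536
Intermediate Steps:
c*(-18) + (3 + 1*1) = 30*(-18) + (3 + 1*1) = -540 + (3 + 1) = -540 + 4 = -536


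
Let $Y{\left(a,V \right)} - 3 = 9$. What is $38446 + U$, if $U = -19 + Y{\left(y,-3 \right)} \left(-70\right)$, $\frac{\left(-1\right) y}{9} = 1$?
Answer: $37587$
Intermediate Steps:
$y = -9$ ($y = \left(-9\right) 1 = -9$)
$Y{\left(a,V \right)} = 12$ ($Y{\left(a,V \right)} = 3 + 9 = 12$)
$U = -859$ ($U = -19 + 12 \left(-70\right) = -19 - 840 = -859$)
$38446 + U = 38446 - 859 = 37587$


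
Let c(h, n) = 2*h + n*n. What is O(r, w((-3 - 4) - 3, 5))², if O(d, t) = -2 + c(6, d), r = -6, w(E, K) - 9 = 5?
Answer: 2116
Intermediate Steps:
w(E, K) = 14 (w(E, K) = 9 + 5 = 14)
c(h, n) = n² + 2*h (c(h, n) = 2*h + n² = n² + 2*h)
O(d, t) = 10 + d² (O(d, t) = -2 + (d² + 2*6) = -2 + (d² + 12) = -2 + (12 + d²) = 10 + d²)
O(r, w((-3 - 4) - 3, 5))² = (10 + (-6)²)² = (10 + 36)² = 46² = 2116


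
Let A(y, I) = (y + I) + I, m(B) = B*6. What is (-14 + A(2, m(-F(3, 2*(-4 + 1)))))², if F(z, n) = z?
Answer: 2304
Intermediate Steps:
m(B) = 6*B
A(y, I) = y + 2*I (A(y, I) = (I + y) + I = y + 2*I)
(-14 + A(2, m(-F(3, 2*(-4 + 1)))))² = (-14 + (2 + 2*(6*(-1*3))))² = (-14 + (2 + 2*(6*(-3))))² = (-14 + (2 + 2*(-18)))² = (-14 + (2 - 36))² = (-14 - 34)² = (-48)² = 2304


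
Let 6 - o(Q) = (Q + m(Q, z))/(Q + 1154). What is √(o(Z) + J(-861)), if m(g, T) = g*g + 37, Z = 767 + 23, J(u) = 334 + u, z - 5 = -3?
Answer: I*√1091834/36 ≈ 29.025*I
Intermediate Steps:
z = 2 (z = 5 - 3 = 2)
Z = 790
m(g, T) = 37 + g² (m(g, T) = g² + 37 = 37 + g²)
o(Q) = 6 - (37 + Q + Q²)/(1154 + Q) (o(Q) = 6 - (Q + (37 + Q²))/(Q + 1154) = 6 - (37 + Q + Q²)/(1154 + Q))
√(o(Z) + J(-861)) = √((6887 - 1*790² + 5*790)/(1154 + 790) + (334 - 861)) = √((6887 - 1*624100 + 3950)/1944 - 527) = √((6887 - 624100 + 3950)/1944 - 527) = √((1/1944)*(-613263) - 527) = √(-204421/648 - 527) = √(-545917/648) = I*√1091834/36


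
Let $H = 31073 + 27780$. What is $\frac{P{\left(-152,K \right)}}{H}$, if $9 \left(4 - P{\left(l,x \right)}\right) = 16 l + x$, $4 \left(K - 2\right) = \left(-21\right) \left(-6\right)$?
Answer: $\frac{541}{117706} \approx 0.0045962$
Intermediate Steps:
$K = \frac{67}{2}$ ($K = 2 + \frac{\left(-21\right) \left(-6\right)}{4} = 2 + \frac{1}{4} \cdot 126 = 2 + \frac{63}{2} = \frac{67}{2} \approx 33.5$)
$P{\left(l,x \right)} = 4 - \frac{16 l}{9} - \frac{x}{9}$ ($P{\left(l,x \right)} = 4 - \frac{16 l + x}{9} = 4 - \frac{x + 16 l}{9} = 4 - \left(\frac{x}{9} + \frac{16 l}{9}\right) = 4 - \frac{16 l}{9} - \frac{x}{9}$)
$H = 58853$
$\frac{P{\left(-152,K \right)}}{H} = \frac{4 - - \frac{2432}{9} - \frac{67}{18}}{58853} = \left(4 + \frac{2432}{9} - \frac{67}{18}\right) \frac{1}{58853} = \frac{541}{2} \cdot \frac{1}{58853} = \frac{541}{117706}$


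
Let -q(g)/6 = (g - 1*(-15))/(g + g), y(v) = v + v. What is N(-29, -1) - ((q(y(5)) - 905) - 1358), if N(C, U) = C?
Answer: 4483/2 ≈ 2241.5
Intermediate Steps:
y(v) = 2*v
q(g) = -3*(15 + g)/g (q(g) = -6*(g - 1*(-15))/(g + g) = -6*(g + 15)/(2*g) = -6*(15 + g)*1/(2*g) = -3*(15 + g)/g)
N(-29, -1) - ((q(y(5)) - 905) - 1358) = -29 - (((-3 - 45/(2*5)) - 905) - 1358) = -29 - (((-3 - 45/10) - 905) - 1358) = -29 - (((-3 - 45*1/10) - 905) - 1358) = -29 - (((-3 - 9/2) - 905) - 1358) = -29 - ((-15/2 - 905) - 1358) = -29 - (-1825/2 - 1358) = -29 - 1*(-4541/2) = -29 + 4541/2 = 4483/2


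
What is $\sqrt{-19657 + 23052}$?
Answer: $\sqrt{3395} \approx 58.267$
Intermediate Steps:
$\sqrt{-19657 + 23052} = \sqrt{3395}$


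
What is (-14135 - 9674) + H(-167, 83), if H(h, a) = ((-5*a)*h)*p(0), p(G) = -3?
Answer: -231724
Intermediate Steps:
H(h, a) = 15*a*h (H(h, a) = ((-5*a)*h)*(-3) = -5*a*h*(-3) = 15*a*h)
(-14135 - 9674) + H(-167, 83) = (-14135 - 9674) + 15*83*(-167) = -23809 - 207915 = -231724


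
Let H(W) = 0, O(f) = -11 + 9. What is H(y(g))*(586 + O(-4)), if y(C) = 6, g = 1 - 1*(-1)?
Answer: 0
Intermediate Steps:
g = 2 (g = 1 + 1 = 2)
O(f) = -2
H(y(g))*(586 + O(-4)) = 0*(586 - 2) = 0*584 = 0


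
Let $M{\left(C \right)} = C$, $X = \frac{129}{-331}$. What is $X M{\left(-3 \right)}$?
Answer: $\frac{387}{331} \approx 1.1692$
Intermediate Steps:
$X = - \frac{129}{331}$ ($X = 129 \left(- \frac{1}{331}\right) = - \frac{129}{331} \approx -0.38973$)
$X M{\left(-3 \right)} = \left(- \frac{129}{331}\right) \left(-3\right) = \frac{387}{331}$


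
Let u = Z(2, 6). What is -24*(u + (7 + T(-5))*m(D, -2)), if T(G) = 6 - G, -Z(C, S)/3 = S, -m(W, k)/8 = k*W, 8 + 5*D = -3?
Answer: 78192/5 ≈ 15638.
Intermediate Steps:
D = -11/5 (D = -8/5 + (⅕)*(-3) = -8/5 - ⅗ = -11/5 ≈ -2.2000)
m(W, k) = -8*W*k (m(W, k) = -8*k*W = -8*W*k)
Z(C, S) = -3*S
u = -18 (u = -3*6 = -18)
-24*(u + (7 + T(-5))*m(D, -2)) = -24*(-18 + (7 + (6 - 1*(-5)))*(-8*(-11/5)*(-2))) = -24*(-18 + (7 + (6 + 5))*(-176/5)) = -24*(-18 + (7 + 11)*(-176/5)) = -24*(-18 + 18*(-176/5)) = -24*(-18 - 3168/5) = -24*(-3258/5) = 78192/5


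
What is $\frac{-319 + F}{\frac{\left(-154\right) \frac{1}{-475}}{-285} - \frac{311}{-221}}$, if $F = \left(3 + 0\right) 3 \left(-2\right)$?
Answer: $- \frac{10082323875}{42067591} \approx -239.67$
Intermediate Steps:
$F = -18$ ($F = 3 \cdot 3 \left(-2\right) = 9 \left(-2\right) = -18$)
$\frac{-319 + F}{\frac{\left(-154\right) \frac{1}{-475}}{-285} - \frac{311}{-221}} = \frac{-319 - 18}{\frac{\left(-154\right) \frac{1}{-475}}{-285} - \frac{311}{-221}} = - \frac{337}{\left(-154\right) \left(- \frac{1}{475}\right) \left(- \frac{1}{285}\right) - - \frac{311}{221}} = - \frac{337}{\frac{154}{475} \left(- \frac{1}{285}\right) + \frac{311}{221}} = - \frac{337}{- \frac{154}{135375} + \frac{311}{221}} = - \frac{337}{\frac{42067591}{29917875}} = \left(-337\right) \frac{29917875}{42067591} = - \frac{10082323875}{42067591}$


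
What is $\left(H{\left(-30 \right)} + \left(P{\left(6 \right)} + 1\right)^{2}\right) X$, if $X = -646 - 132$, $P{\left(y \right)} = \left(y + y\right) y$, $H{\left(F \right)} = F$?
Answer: $-4122622$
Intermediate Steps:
$P{\left(y \right)} = 2 y^{2}$ ($P{\left(y \right)} = 2 y y = 2 y^{2}$)
$X = -778$
$\left(H{\left(-30 \right)} + \left(P{\left(6 \right)} + 1\right)^{2}\right) X = \left(-30 + \left(2 \cdot 6^{2} + 1\right)^{2}\right) \left(-778\right) = \left(-30 + \left(2 \cdot 36 + 1\right)^{2}\right) \left(-778\right) = \left(-30 + \left(72 + 1\right)^{2}\right) \left(-778\right) = \left(-30 + 73^{2}\right) \left(-778\right) = \left(-30 + 5329\right) \left(-778\right) = 5299 \left(-778\right) = -4122622$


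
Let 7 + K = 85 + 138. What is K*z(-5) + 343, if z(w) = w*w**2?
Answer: -26657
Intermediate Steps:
z(w) = w**3
K = 216 (K = -7 + (85 + 138) = -7 + 223 = 216)
K*z(-5) + 343 = 216*(-5)**3 + 343 = 216*(-125) + 343 = -27000 + 343 = -26657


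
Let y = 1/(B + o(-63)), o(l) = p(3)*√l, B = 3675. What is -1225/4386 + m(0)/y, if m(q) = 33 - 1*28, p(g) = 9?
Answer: 80591525/4386 + 135*I*√7 ≈ 18375.0 + 357.18*I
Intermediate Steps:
m(q) = 5 (m(q) = 33 - 28 = 5)
o(l) = 9*√l
y = 1/(3675 + 27*I*√7) (y = 1/(3675 + 9*√(-63)) = 1/(3675 + 9*(3*I*√7)) = 1/(3675 + 27*I*√7) ≈ 0.00027201 - 5.287e-6*I)
-1225/4386 + m(0)/y = -1225/4386 + 5/(175/643368 - 3*I*√7/1501192)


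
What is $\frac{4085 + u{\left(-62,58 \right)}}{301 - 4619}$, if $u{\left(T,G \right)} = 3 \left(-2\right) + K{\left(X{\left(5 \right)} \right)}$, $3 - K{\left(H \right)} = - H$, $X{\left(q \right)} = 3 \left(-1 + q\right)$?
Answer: $- \frac{2047}{2159} \approx -0.94812$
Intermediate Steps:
$X{\left(q \right)} = -3 + 3 q$
$K{\left(H \right)} = 3 + H$ ($K{\left(H \right)} = 3 - - H = 3 + H$)
$u{\left(T,G \right)} = 9$ ($u{\left(T,G \right)} = 3 \left(-2\right) + \left(3 + \left(-3 + 3 \cdot 5\right)\right) = -6 + \left(3 + \left(-3 + 15\right)\right) = -6 + \left(3 + 12\right) = -6 + 15 = 9$)
$\frac{4085 + u{\left(-62,58 \right)}}{301 - 4619} = \frac{4085 + 9}{301 - 4619} = \frac{4094}{-4318} = 4094 \left(- \frac{1}{4318}\right) = - \frac{2047}{2159}$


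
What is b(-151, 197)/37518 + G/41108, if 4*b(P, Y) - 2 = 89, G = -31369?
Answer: -90458995/118637688 ≈ -0.76248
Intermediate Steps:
b(P, Y) = 91/4 (b(P, Y) = ½ + (¼)*89 = ½ + 89/4 = 91/4)
b(-151, 197)/37518 + G/41108 = (91/4)/37518 - 31369/41108 = (91/4)*(1/37518) - 31369*1/41108 = 7/11544 - 31369/41108 = -90458995/118637688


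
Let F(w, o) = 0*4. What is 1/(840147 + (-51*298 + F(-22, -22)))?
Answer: 1/824949 ≈ 1.2122e-6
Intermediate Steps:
F(w, o) = 0
1/(840147 + (-51*298 + F(-22, -22))) = 1/(840147 + (-51*298 + 0)) = 1/(840147 + (-15198 + 0)) = 1/(840147 - 15198) = 1/824949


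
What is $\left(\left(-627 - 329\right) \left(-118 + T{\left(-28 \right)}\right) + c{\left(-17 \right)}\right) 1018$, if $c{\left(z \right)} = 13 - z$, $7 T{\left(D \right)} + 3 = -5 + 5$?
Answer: $\frac{807003212}{7} \approx 1.1529 \cdot 10^{8}$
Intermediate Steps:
$T{\left(D \right)} = - \frac{3}{7}$ ($T{\left(D \right)} = - \frac{3}{7} + \frac{-5 + 5}{7} = - \frac{3}{7} + \frac{1}{7} \cdot 0 = - \frac{3}{7} + 0 = - \frac{3}{7}$)
$\left(\left(-627 - 329\right) \left(-118 + T{\left(-28 \right)}\right) + c{\left(-17 \right)}\right) 1018 = \left(\left(-627 - 329\right) \left(-118 - \frac{3}{7}\right) + \left(13 - -17\right)\right) 1018 = \left(\left(-956\right) \left(- \frac{829}{7}\right) + \left(13 + 17\right)\right) 1018 = \left(\frac{792524}{7} + 30\right) 1018 = \frac{792734}{7} \cdot 1018 = \frac{807003212}{7}$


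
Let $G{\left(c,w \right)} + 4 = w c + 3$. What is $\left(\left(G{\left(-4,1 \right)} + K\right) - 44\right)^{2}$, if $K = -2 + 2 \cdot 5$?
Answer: $1681$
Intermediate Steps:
$K = 8$ ($K = -2 + 10 = 8$)
$G{\left(c,w \right)} = -1 + c w$ ($G{\left(c,w \right)} = -4 + \left(w c + 3\right) = -4 + \left(c w + 3\right) = -4 + \left(3 + c w\right) = -1 + c w$)
$\left(\left(G{\left(-4,1 \right)} + K\right) - 44\right)^{2} = \left(\left(\left(-1 - 4\right) + 8\right) - 44\right)^{2} = \left(\left(-5 + 8\right) - 44\right)^{2} = \left(3 - 44\right)^{2} = \left(-41\right)^{2} = 1681$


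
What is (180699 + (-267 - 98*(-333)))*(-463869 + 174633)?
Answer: -61626357576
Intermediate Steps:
(180699 + (-267 - 98*(-333)))*(-463869 + 174633) = (180699 + (-267 + 32634))*(-289236) = (180699 + 32367)*(-289236) = 213066*(-289236) = -61626357576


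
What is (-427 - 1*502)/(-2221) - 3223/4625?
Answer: -2861658/10272125 ≈ -0.27858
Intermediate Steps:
(-427 - 1*502)/(-2221) - 3223/4625 = (-427 - 502)*(-1/2221) - 3223*1/4625 = -929*(-1/2221) - 3223/4625 = 929/2221 - 3223/4625 = -2861658/10272125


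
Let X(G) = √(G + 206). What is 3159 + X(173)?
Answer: 3159 + √379 ≈ 3178.5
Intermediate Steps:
X(G) = √(206 + G)
3159 + X(173) = 3159 + √(206 + 173) = 3159 + √379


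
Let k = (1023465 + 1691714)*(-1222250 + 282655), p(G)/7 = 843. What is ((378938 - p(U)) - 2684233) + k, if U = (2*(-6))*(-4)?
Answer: -2551170923701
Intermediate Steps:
U = 48 (U = -12*(-4) = 48)
p(G) = 5901 (p(G) = 7*843 = 5901)
k = -2551168612505 (k = 2715179*(-939595) = -2551168612505)
((378938 - p(U)) - 2684233) + k = ((378938 - 1*5901) - 2684233) - 2551168612505 = ((378938 - 5901) - 2684233) - 2551168612505 = (373037 - 2684233) - 2551168612505 = -2311196 - 2551168612505 = -2551170923701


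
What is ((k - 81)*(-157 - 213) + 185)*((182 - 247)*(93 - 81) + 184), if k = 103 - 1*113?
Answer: -20177580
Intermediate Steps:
k = -10 (k = 103 - 113 = -10)
((k - 81)*(-157 - 213) + 185)*((182 - 247)*(93 - 81) + 184) = ((-10 - 81)*(-157 - 213) + 185)*((182 - 247)*(93 - 81) + 184) = (-91*(-370) + 185)*(-65*12 + 184) = (33670 + 185)*(-780 + 184) = 33855*(-596) = -20177580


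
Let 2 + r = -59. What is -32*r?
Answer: 1952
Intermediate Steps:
r = -61 (r = -2 - 59 = -61)
-32*r = -32*(-61) = 1952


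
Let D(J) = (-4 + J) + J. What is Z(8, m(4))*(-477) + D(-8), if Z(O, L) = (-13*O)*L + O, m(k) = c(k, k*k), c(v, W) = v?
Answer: 194596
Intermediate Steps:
m(k) = k
Z(O, L) = O - 13*L*O (Z(O, L) = -13*L*O + O = O - 13*L*O)
D(J) = -4 + 2*J
Z(8, m(4))*(-477) + D(-8) = (8*(1 - 13*4))*(-477) + (-4 + 2*(-8)) = (8*(1 - 52))*(-477) + (-4 - 16) = (8*(-51))*(-477) - 20 = -408*(-477) - 20 = 194616 - 20 = 194596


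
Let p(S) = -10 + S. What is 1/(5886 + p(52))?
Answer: 1/5928 ≈ 0.00016869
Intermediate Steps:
1/(5886 + p(52)) = 1/(5886 + (-10 + 52)) = 1/(5886 + 42) = 1/5928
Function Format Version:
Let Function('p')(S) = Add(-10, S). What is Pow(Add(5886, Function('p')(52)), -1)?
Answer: Rational(1, 5928) ≈ 0.00016869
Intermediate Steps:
Pow(Add(5886, Function('p')(52)), -1) = Pow(Add(5886, Add(-10, 52)), -1) = Pow(Add(5886, 42), -1) = Pow(5928, -1) = Rational(1, 5928)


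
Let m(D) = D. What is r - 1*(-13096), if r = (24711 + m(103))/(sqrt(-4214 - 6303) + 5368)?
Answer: 377637724888/28825941 - 24814*I*sqrt(10517)/28825941 ≈ 13101.0 - 0.088279*I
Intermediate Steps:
r = 24814/(5368 + I*sqrt(10517)) (r = (24711 + 103)/(sqrt(-4214 - 6303) + 5368) = 24814/(sqrt(-10517) + 5368) = 24814/(I*sqrt(10517) + 5368) = 24814/(5368 + I*sqrt(10517)) ≈ 4.6209 - 0.088279*I)
r - 1*(-13096) = (133201552/28825941 - 24814*I*sqrt(10517)/28825941) - 1*(-13096) = (133201552/28825941 - 24814*I*sqrt(10517)/28825941) + 13096 = 377637724888/28825941 - 24814*I*sqrt(10517)/28825941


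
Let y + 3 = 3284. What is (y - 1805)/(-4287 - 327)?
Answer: -246/769 ≈ -0.31990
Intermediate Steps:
y = 3281 (y = -3 + 3284 = 3281)
(y - 1805)/(-4287 - 327) = (3281 - 1805)/(-4287 - 327) = 1476/(-4614) = 1476*(-1/4614) = -246/769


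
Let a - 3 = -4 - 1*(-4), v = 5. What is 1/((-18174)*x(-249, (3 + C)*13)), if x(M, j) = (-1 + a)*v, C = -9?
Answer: -1/181740 ≈ -5.5024e-6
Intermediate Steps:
a = 3 (a = 3 + (-4 - 1*(-4)) = 3 + (-4 + 4) = 3 + 0 = 3)
x(M, j) = 10 (x(M, j) = (-1 + 3)*5 = 2*5 = 10)
1/((-18174)*x(-249, (3 + C)*13)) = 1/(-18174*10) = -1/18174*⅒ = -1/181740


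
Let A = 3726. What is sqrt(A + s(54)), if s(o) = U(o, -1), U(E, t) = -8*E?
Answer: 3*sqrt(366) ≈ 57.393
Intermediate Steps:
s(o) = -8*o
sqrt(A + s(54)) = sqrt(3726 - 8*54) = sqrt(3726 - 432) = sqrt(3294) = 3*sqrt(366)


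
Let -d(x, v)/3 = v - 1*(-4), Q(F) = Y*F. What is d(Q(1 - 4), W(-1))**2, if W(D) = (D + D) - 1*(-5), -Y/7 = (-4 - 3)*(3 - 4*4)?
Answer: 441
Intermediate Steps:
Y = -637 (Y = -7*(-4 - 3)*(3 - 4*4) = -(-49)*(3 - 16) = -(-49)*(-13) = -7*91 = -637)
Q(F) = -637*F
W(D) = 5 + 2*D (W(D) = 2*D + 5 = 5 + 2*D)
d(x, v) = -12 - 3*v (d(x, v) = -3*(v - 1*(-4)) = -3*(v + 4) = -3*(4 + v) = -12 - 3*v)
d(Q(1 - 4), W(-1))**2 = (-12 - 3*(5 + 2*(-1)))**2 = (-12 - 3*(5 - 2))**2 = (-12 - 3*3)**2 = (-12 - 9)**2 = (-21)**2 = 441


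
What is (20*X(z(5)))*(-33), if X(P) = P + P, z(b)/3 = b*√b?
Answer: -19800*√5 ≈ -44274.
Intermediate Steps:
z(b) = 3*b^(3/2) (z(b) = 3*(b*√b) = 3*b^(3/2))
X(P) = 2*P
(20*X(z(5)))*(-33) = (20*(2*(3*5^(3/2))))*(-33) = (20*(2*(3*(5*√5))))*(-33) = (20*(2*(15*√5)))*(-33) = (20*(30*√5))*(-33) = (600*√5)*(-33) = -19800*√5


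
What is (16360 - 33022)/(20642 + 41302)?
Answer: -2777/10324 ≈ -0.26898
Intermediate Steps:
(16360 - 33022)/(20642 + 41302) = -16662/61944 = -16662*1/61944 = -2777/10324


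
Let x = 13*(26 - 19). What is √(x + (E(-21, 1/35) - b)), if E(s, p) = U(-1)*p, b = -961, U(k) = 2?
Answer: 19*√3570/35 ≈ 32.435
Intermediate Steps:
E(s, p) = 2*p
x = 91 (x = 13*7 = 91)
√(x + (E(-21, 1/35) - b)) = √(91 + (2/35 - 1*(-961))) = √(91 + (2*(1/35) + 961)) = √(91 + (2/35 + 961)) = √(91 + 33637/35) = √(36822/35) = 19*√3570/35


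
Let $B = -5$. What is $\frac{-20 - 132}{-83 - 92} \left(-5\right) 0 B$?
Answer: $0$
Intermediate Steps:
$\frac{-20 - 132}{-83 - 92} \left(-5\right) 0 B = \frac{-20 - 132}{-83 - 92} \left(-5\right) 0 \left(-5\right) = - \frac{152}{-175} \cdot 0 \left(-5\right) = \left(-152\right) \left(- \frac{1}{175}\right) 0 = \frac{152}{175} \cdot 0 = 0$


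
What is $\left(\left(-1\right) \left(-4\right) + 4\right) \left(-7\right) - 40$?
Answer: $-96$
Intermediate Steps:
$\left(\left(-1\right) \left(-4\right) + 4\right) \left(-7\right) - 40 = \left(4 + 4\right) \left(-7\right) - 40 = 8 \left(-7\right) - 40 = -56 - 40 = -96$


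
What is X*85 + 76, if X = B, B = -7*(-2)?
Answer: 1266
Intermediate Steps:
B = 14
X = 14
X*85 + 76 = 14*85 + 76 = 1190 + 76 = 1266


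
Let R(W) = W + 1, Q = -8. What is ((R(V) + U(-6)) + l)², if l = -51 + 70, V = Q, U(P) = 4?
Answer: 256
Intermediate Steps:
V = -8
R(W) = 1 + W
l = 19
((R(V) + U(-6)) + l)² = (((1 - 8) + 4) + 19)² = ((-7 + 4) + 19)² = (-3 + 19)² = 16² = 256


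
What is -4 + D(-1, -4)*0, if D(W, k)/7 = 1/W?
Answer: -4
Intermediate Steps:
D(W, k) = 7/W
-4 + D(-1, -4)*0 = -4 + (7/(-1))*0 = -4 + (7*(-1))*0 = -4 - 7*0 = -4 + 0 = -4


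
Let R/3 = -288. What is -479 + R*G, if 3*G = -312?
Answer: 89377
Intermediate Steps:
G = -104 (G = (1/3)*(-312) = -104)
R = -864 (R = 3*(-288) = -864)
-479 + R*G = -479 - 864*(-104) = -479 + 89856 = 89377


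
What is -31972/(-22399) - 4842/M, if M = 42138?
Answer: 68821121/52436059 ≈ 1.3125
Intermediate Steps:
-31972/(-22399) - 4842/M = -31972/(-22399) - 4842/42138 = -31972*(-1/22399) - 4842*1/42138 = 31972/22399 - 269/2341 = 68821121/52436059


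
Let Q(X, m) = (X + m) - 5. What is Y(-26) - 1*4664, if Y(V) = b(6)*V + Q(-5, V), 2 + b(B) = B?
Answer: -4804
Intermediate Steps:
Q(X, m) = -5 + X + m
b(B) = -2 + B
Y(V) = -10 + 5*V (Y(V) = (-2 + 6)*V + (-5 - 5 + V) = 4*V + (-10 + V) = -10 + 5*V)
Y(-26) - 1*4664 = (-10 + 5*(-26)) - 1*4664 = (-10 - 130) - 4664 = -140 - 4664 = -4804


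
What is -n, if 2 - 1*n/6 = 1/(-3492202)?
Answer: -20953215/1746101 ≈ -12.000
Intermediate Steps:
n = 20953215/1746101 (n = 12 - 6/(-3492202) = 12 - 6*(-1/3492202) = 12 + 3/1746101 = 20953215/1746101 ≈ 12.000)
-n = -1*20953215/1746101 = -20953215/1746101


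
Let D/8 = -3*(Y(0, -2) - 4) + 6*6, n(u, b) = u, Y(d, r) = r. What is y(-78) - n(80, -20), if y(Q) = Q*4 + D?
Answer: 40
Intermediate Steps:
D = 432 (D = 8*(-3*(-2 - 4) + 6*6) = 8*(-3*(-6) + 36) = 8*(18 + 36) = 8*54 = 432)
y(Q) = 432 + 4*Q (y(Q) = Q*4 + 432 = 4*Q + 432 = 432 + 4*Q)
y(-78) - n(80, -20) = (432 + 4*(-78)) - 1*80 = (432 - 312) - 80 = 120 - 80 = 40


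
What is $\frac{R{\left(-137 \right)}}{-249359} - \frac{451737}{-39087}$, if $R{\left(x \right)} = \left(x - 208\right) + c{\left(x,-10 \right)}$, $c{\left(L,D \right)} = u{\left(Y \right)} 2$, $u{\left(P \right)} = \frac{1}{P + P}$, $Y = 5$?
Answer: $\frac{62587868767}{5414830685} \approx 11.559$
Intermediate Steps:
$u{\left(P \right)} = \frac{1}{2 P}$
$c{\left(L,D \right)} = \frac{1}{5}$ ($c{\left(L,D \right)} = \frac{1}{2 \cdot 5} \cdot 2 = \frac{1}{2} \cdot \frac{1}{5} \cdot 2 = \frac{1}{10} \cdot 2 = \frac{1}{5}$)
$R{\left(x \right)} = - \frac{1039}{5} + x$ ($R{\left(x \right)} = \left(x - 208\right) + \frac{1}{5} = \left(-208 + x\right) + \frac{1}{5} = - \frac{1039}{5} + x$)
$\frac{R{\left(-137 \right)}}{-249359} - \frac{451737}{-39087} = \frac{- \frac{1039}{5} - 137}{-249359} - \frac{451737}{-39087} = \left(- \frac{1724}{5}\right) \left(- \frac{1}{249359}\right) - - \frac{50193}{4343} = \frac{1724}{1246795} + \frac{50193}{4343} = \frac{62587868767}{5414830685}$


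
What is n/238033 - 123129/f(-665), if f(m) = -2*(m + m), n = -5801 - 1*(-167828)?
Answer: -28877773437/633167780 ≈ -45.608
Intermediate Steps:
n = 162027 (n = -5801 + 167828 = 162027)
f(m) = -4*m
n/238033 - 123129/f(-665) = 162027/238033 - 123129/((-4*(-665))) = 162027*(1/238033) - 123129/2660 = 162027/238033 - 123129*1/2660 = 162027/238033 - 123129/2660 = -28877773437/633167780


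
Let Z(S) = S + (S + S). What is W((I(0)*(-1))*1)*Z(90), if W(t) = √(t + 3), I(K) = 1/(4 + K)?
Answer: 135*√11 ≈ 447.74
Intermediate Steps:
W(t) = √(3 + t)
Z(S) = 3*S (Z(S) = S + 2*S = 3*S)
W((I(0)*(-1))*1)*Z(90) = √(3 + (-1/(4 + 0))*1)*(3*90) = √(3 + (-1/4)*1)*270 = √(3 + ((¼)*(-1))*1)*270 = √(3 - ¼*1)*270 = √(3 - ¼)*270 = √(11/4)*270 = (√11/2)*270 = 135*√11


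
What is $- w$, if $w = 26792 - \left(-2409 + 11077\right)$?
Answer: $-18124$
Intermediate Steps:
$w = 18124$ ($w = 26792 - 8668 = 18124$)
$- w = \left(-1\right) 18124 = -18124$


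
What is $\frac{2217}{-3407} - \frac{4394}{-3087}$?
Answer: $\frac{8126479}{10517409} \approx 0.77267$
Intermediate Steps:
$\frac{2217}{-3407} - \frac{4394}{-3087} = 2217 \left(- \frac{1}{3407}\right) - - \frac{4394}{3087} = - \frac{2217}{3407} + \frac{4394}{3087} = \frac{8126479}{10517409}$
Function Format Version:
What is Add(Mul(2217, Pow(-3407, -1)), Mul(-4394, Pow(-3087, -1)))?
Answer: Rational(8126479, 10517409) ≈ 0.77267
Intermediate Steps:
Add(Mul(2217, Pow(-3407, -1)), Mul(-4394, Pow(-3087, -1))) = Add(Mul(2217, Rational(-1, 3407)), Mul(-4394, Rational(-1, 3087))) = Add(Rational(-2217, 3407), Rational(4394, 3087)) = Rational(8126479, 10517409)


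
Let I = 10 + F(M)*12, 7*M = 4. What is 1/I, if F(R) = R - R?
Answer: ⅒ ≈ 0.10000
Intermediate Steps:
M = 4/7 (M = (⅐)*4 = 4/7 ≈ 0.57143)
F(R) = 0
I = 10 (I = 10 + 0*12 = 10 + 0 = 10)
1/I = 1/10 = ⅒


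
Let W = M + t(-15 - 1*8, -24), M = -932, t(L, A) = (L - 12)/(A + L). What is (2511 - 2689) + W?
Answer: -52135/47 ≈ -1109.3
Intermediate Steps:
t(L, A) = (-12 + L)/(A + L)
W = -43769/47 (W = -932 + (-12 + (-15 - 1*8))/(-24 + (-15 - 1*8)) = -932 + (-12 + (-15 - 8))/(-24 + (-15 - 8)) = -932 + (-12 - 23)/(-24 - 23) = -932 - 35/(-47) = -932 - 1/47*(-35) = -932 + 35/47 = -43769/47 ≈ -931.25)
(2511 - 2689) + W = (2511 - 2689) - 43769/47 = -178 - 43769/47 = -52135/47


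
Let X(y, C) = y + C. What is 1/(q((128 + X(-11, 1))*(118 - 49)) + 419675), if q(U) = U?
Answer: 1/427817 ≈ 2.3374e-6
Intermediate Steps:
X(y, C) = C + y
1/(q((128 + X(-11, 1))*(118 - 49)) + 419675) = 1/((128 + (1 - 11))*(118 - 49) + 419675) = 1/((128 - 10)*69 + 419675) = 1/(118*69 + 419675) = 1/(8142 + 419675) = 1/427817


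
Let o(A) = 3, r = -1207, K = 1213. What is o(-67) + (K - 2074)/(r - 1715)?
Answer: 3209/974 ≈ 3.2947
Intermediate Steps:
o(-67) + (K - 2074)/(r - 1715) = 3 + (1213 - 2074)/(-1207 - 1715) = 3 - 861/(-2922) = 3 - 861*(-1/2922) = 3 + 287/974 = 3209/974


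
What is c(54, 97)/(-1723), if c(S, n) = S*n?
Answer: -5238/1723 ≈ -3.0400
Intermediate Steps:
c(54, 97)/(-1723) = (54*97)/(-1723) = 5238*(-1/1723) = -5238/1723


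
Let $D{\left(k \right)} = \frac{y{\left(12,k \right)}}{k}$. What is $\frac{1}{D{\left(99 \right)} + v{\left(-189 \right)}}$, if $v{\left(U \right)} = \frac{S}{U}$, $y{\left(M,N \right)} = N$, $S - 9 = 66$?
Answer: $\frac{63}{38} \approx 1.6579$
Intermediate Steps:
$S = 75$ ($S = 9 + 66 = 75$)
$D{\left(k \right)} = 1$ ($D{\left(k \right)} = \frac{k}{k} = 1$)
$v{\left(U \right)} = \frac{75}{U}$
$\frac{1}{D{\left(99 \right)} + v{\left(-189 \right)}} = \frac{1}{1 + \frac{75}{-189}} = \frac{1}{1 + 75 \left(- \frac{1}{189}\right)} = \frac{1}{1 - \frac{25}{63}} = \frac{1}{\frac{38}{63}} = \frac{63}{38}$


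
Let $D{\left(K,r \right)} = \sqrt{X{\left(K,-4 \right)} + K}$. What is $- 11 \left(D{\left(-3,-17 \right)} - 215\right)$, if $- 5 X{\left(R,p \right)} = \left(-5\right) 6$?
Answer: $2365 - 11 \sqrt{3} \approx 2345.9$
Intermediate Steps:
$X{\left(R,p \right)} = 6$ ($X{\left(R,p \right)} = - \frac{\left(-5\right) 6}{5} = \left(- \frac{1}{5}\right) \left(-30\right) = 6$)
$D{\left(K,r \right)} = \sqrt{6 + K}$
$- 11 \left(D{\left(-3,-17 \right)} - 215\right) = - 11 \left(\sqrt{6 - 3} - 215\right) = - 11 \left(\sqrt{3} - 215\right) = - 11 \left(-215 + \sqrt{3}\right) = 2365 - 11 \sqrt{3}$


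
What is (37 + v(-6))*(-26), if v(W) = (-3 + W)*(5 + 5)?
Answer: 1378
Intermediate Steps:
v(W) = -30 + 10*W (v(W) = (-3 + W)*10 = -30 + 10*W)
(37 + v(-6))*(-26) = (37 + (-30 + 10*(-6)))*(-26) = (37 + (-30 - 60))*(-26) = (37 - 90)*(-26) = -53*(-26) = 1378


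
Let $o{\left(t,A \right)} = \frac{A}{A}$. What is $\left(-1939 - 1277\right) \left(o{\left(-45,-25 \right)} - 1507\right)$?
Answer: $4843296$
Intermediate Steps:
$o{\left(t,A \right)} = 1$
$\left(-1939 - 1277\right) \left(o{\left(-45,-25 \right)} - 1507\right) = \left(-1939 - 1277\right) \left(1 - 1507\right) = \left(-3216\right) \left(-1506\right) = 4843296$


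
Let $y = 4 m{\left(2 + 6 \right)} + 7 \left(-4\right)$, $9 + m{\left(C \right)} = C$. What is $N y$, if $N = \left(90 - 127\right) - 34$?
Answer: $2272$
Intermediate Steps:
$m{\left(C \right)} = -9 + C$
$N = -71$ ($N = -37 - 34 = -71$)
$y = -32$ ($y = 4 \left(-9 + \left(2 + 6\right)\right) + 7 \left(-4\right) = 4 \left(-9 + 8\right) - 28 = 4 \left(-1\right) - 28 = -4 - 28 = -32$)
$N y = \left(-71\right) \left(-32\right) = 2272$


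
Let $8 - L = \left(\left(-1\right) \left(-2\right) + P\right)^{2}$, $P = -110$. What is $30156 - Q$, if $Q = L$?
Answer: $41812$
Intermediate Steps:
$L = -11656$ ($L = 8 - \left(\left(-1\right) \left(-2\right) - 110\right)^{2} = 8 - \left(2 - 110\right)^{2} = 8 - \left(-108\right)^{2} = 8 - 11664 = -11656$)
$Q = -11656$
$30156 - Q = 30156 - -11656 = 30156 + 11656 = 41812$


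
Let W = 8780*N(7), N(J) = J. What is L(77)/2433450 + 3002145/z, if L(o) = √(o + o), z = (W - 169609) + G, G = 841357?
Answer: 3002145/733208 + √154/2433450 ≈ 4.0945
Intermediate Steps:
W = 61460 (W = 8780*7 = 61460)
z = 733208 (z = (61460 - 169609) + 841357 = -108149 + 841357 = 733208)
L(o) = √2*√o (L(o) = √(2*o) = √2*√o)
L(77)/2433450 + 3002145/z = (√2*√77)/2433450 + 3002145/733208 = √154*(1/2433450) + 3002145*(1/733208) = √154/2433450 + 3002145/733208 = 3002145/733208 + √154/2433450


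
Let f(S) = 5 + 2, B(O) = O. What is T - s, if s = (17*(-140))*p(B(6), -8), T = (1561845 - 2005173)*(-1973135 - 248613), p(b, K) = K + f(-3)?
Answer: 984963094964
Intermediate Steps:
f(S) = 7
p(b, K) = 7 + K (p(b, K) = K + 7 = 7 + K)
T = 984963097344 (T = -443328*(-2221748) = 984963097344)
s = 2380 (s = (17*(-140))*(7 - 8) = -2380*(-1) = 2380)
T - s = 984963097344 - 1*2380 = 984963097344 - 2380 = 984963094964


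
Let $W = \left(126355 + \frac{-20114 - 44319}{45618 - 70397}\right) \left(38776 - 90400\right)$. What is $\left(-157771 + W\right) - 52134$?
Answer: $- \frac{161640718460267}{24779} \approx -6.5233 \cdot 10^{9}$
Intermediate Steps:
$W = - \frac{161635517224272}{24779}$ ($W = \left(126355 - \frac{64433}{-24779}\right) \left(-51624\right) = \left(126355 - - \frac{64433}{24779}\right) \left(-51624\right) = \left(126355 + \frac{64433}{24779}\right) \left(-51624\right) = \frac{3131014978}{24779} \left(-51624\right) = - \frac{161635517224272}{24779} \approx -6.5231 \cdot 10^{9}$)
$\left(-157771 + W\right) - 52134 = \left(-157771 - \frac{161635517224272}{24779}\right) - 52134 = - \frac{161639426631881}{24779} - 52134 = - \frac{161640718460267}{24779}$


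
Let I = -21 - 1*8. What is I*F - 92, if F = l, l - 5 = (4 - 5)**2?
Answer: -266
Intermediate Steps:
I = -29 (I = -21 - 8 = -29)
l = 6 (l = 5 + (4 - 5)**2 = 5 + (-1)**2 = 5 + 1 = 6)
F = 6
I*F - 92 = -29*6 - 92 = -174 - 92 = -266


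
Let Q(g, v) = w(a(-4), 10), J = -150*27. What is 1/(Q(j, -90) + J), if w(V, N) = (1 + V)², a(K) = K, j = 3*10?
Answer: -1/4041 ≈ -0.00024746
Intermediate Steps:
j = 30
J = -4050
Q(g, v) = 9 (Q(g, v) = (1 - 4)² = (-3)² = 9)
1/(Q(j, -90) + J) = 1/(9 - 4050) = 1/(-4041) = -1/4041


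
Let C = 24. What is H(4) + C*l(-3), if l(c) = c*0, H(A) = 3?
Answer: 3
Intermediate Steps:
l(c) = 0
H(4) + C*l(-3) = 3 + 24*0 = 3 + 0 = 3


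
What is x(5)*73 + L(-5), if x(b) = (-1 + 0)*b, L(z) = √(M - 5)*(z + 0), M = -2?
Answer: -365 - 5*I*√7 ≈ -365.0 - 13.229*I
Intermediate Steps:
L(z) = I*z*√7 (L(z) = √(-2 - 5)*(z + 0) = √(-7)*z = (I*√7)*z = I*z*√7)
x(b) = -b
x(5)*73 + L(-5) = -1*5*73 + I*(-5)*√7 = -5*73 - 5*I*√7 = -365 - 5*I*√7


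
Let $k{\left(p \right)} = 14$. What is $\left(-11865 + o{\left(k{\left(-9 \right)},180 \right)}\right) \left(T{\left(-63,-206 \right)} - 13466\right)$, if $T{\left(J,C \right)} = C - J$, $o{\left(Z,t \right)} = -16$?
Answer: $161688529$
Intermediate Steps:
$\left(-11865 + o{\left(k{\left(-9 \right)},180 \right)}\right) \left(T{\left(-63,-206 \right)} - 13466\right) = \left(-11865 - 16\right) \left(\left(-206 - -63\right) - 13466\right) = - 11881 \left(\left(-206 + 63\right) - 13466\right) = - 11881 \left(-143 - 13466\right) = \left(-11881\right) \left(-13609\right) = 161688529$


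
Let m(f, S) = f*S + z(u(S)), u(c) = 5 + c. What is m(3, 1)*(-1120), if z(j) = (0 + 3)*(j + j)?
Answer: -43680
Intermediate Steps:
z(j) = 6*j (z(j) = 3*(2*j) = 6*j)
m(f, S) = 30 + 6*S + S*f (m(f, S) = f*S + 6*(5 + S) = S*f + (30 + 6*S) = 30 + 6*S + S*f)
m(3, 1)*(-1120) = (30 + 6*1 + 1*3)*(-1120) = (30 + 6 + 3)*(-1120) = 39*(-1120) = -43680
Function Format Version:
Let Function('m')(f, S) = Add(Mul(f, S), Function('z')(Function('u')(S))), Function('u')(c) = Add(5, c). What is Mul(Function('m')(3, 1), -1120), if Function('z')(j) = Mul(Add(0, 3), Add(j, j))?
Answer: -43680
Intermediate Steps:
Function('z')(j) = Mul(6, j) (Function('z')(j) = Mul(3, Mul(2, j)) = Mul(6, j))
Function('m')(f, S) = Add(30, Mul(6, S), Mul(S, f)) (Function('m')(f, S) = Add(Mul(f, S), Mul(6, Add(5, S))) = Add(Mul(S, f), Add(30, Mul(6, S))) = Add(30, Mul(6, S), Mul(S, f)))
Mul(Function('m')(3, 1), -1120) = Mul(Add(30, Mul(6, 1), Mul(1, 3)), -1120) = Mul(Add(30, 6, 3), -1120) = Mul(39, -1120) = -43680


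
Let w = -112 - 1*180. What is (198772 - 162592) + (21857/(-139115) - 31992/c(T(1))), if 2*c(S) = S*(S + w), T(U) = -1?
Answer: 1465814406839/40760695 ≈ 35961.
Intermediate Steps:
w = -292 (w = -112 - 180 = -292)
c(S) = S*(-292 + S)/2 (c(S) = (S*(S - 292))/2 = (S*(-292 + S))/2 = S*(-292 + S)/2)
(198772 - 162592) + (21857/(-139115) - 31992/c(T(1))) = (198772 - 162592) + (21857/(-139115) - 31992*(-2/(-292 - 1))) = 36180 + (21857*(-1/139115) - 31992/((½)*(-1)*(-293))) = 36180 + (-21857/139115 - 31992/293/2) = 36180 + (-21857/139115 - 31992*2/293) = 36180 + (-21857/139115 - 63984/293) = 36180 - 8907538261/40760695 = 1465814406839/40760695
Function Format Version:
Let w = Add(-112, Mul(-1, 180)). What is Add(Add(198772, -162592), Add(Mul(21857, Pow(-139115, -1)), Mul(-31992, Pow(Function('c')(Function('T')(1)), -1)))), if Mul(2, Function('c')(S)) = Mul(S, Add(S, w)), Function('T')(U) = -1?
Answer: Rational(1465814406839, 40760695) ≈ 35961.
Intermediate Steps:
w = -292 (w = Add(-112, -180) = -292)
Function('c')(S) = Mul(Rational(1, 2), S, Add(-292, S)) (Function('c')(S) = Mul(Rational(1, 2), Mul(S, Add(S, -292))) = Mul(Rational(1, 2), Mul(S, Add(-292, S))) = Mul(Rational(1, 2), S, Add(-292, S)))
Add(Add(198772, -162592), Add(Mul(21857, Pow(-139115, -1)), Mul(-31992, Pow(Function('c')(Function('T')(1)), -1)))) = Add(Add(198772, -162592), Add(Mul(21857, Pow(-139115, -1)), Mul(-31992, Pow(Mul(Rational(1, 2), -1, Add(-292, -1)), -1)))) = Add(36180, Add(Mul(21857, Rational(-1, 139115)), Mul(-31992, Pow(Mul(Rational(1, 2), -1, -293), -1)))) = Add(36180, Add(Rational(-21857, 139115), Mul(-31992, Pow(Rational(293, 2), -1)))) = Add(36180, Add(Rational(-21857, 139115), Mul(-31992, Rational(2, 293)))) = Add(36180, Add(Rational(-21857, 139115), Rational(-63984, 293))) = Add(36180, Rational(-8907538261, 40760695)) = Rational(1465814406839, 40760695)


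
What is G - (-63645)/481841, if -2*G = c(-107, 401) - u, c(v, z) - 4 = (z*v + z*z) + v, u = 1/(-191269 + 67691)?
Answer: -7013843133858739/119089894196 ≈ -58895.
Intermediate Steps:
u = -1/123578 (u = 1/(-123578) = -1/123578 ≈ -8.0921e-6)
c(v, z) = 4 + v + z² + v*z (c(v, z) = 4 + ((z*v + z*z) + v) = 4 + ((v*z + z²) + v) = 4 + ((z² + v*z) + v) = 4 + (v + z² + v*z) = 4 + v + z² + v*z)
G = -14556376199/247156 (G = -((4 - 107 + 401² - 107*401) - 1*(-1/123578))/2 = -((4 - 107 + 160801 - 42907) + 1/123578)/2 = -(117791 + 1/123578)/2 = -½*14556376199/123578 = -14556376199/247156 ≈ -58896.)
G - (-63645)/481841 = -14556376199/247156 - (-63645)/481841 = -14556376199/247156 - 1*(-63645/481841) = -14556376199/247156 + 63645/481841 = -7013843133858739/119089894196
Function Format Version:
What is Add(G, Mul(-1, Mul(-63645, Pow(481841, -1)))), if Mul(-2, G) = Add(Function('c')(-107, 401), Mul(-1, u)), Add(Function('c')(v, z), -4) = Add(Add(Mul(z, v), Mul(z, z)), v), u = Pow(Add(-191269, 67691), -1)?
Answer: Rational(-7013843133858739, 119089894196) ≈ -58895.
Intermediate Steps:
u = Rational(-1, 123578) (u = Pow(-123578, -1) = Rational(-1, 123578) ≈ -8.0921e-6)
Function('c')(v, z) = Add(4, v, Pow(z, 2), Mul(v, z)) (Function('c')(v, z) = Add(4, Add(Add(Mul(z, v), Mul(z, z)), v)) = Add(4, Add(Add(Mul(v, z), Pow(z, 2)), v)) = Add(4, Add(Add(Pow(z, 2), Mul(v, z)), v)) = Add(4, Add(v, Pow(z, 2), Mul(v, z))) = Add(4, v, Pow(z, 2), Mul(v, z)))
G = Rational(-14556376199, 247156) (G = Mul(Rational(-1, 2), Add(Add(4, -107, Pow(401, 2), Mul(-107, 401)), Mul(-1, Rational(-1, 123578)))) = Mul(Rational(-1, 2), Add(Add(4, -107, 160801, -42907), Rational(1, 123578))) = Mul(Rational(-1, 2), Add(117791, Rational(1, 123578))) = Mul(Rational(-1, 2), Rational(14556376199, 123578)) = Rational(-14556376199, 247156) ≈ -58896.)
Add(G, Mul(-1, Mul(-63645, Pow(481841, -1)))) = Add(Rational(-14556376199, 247156), Mul(-1, Mul(-63645, Pow(481841, -1)))) = Add(Rational(-14556376199, 247156), Mul(-1, Mul(-63645, Rational(1, 481841)))) = Add(Rational(-14556376199, 247156), Mul(-1, Rational(-63645, 481841))) = Add(Rational(-14556376199, 247156), Rational(63645, 481841)) = Rational(-7013843133858739, 119089894196)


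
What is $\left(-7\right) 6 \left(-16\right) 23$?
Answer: $15456$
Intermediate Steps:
$\left(-7\right) 6 \left(-16\right) 23 = \left(-42\right) \left(-16\right) 23 = 672 \cdot 23 = 15456$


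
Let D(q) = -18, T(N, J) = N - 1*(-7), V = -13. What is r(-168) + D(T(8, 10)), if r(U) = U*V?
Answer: 2166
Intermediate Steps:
T(N, J) = 7 + N (T(N, J) = N + 7 = 7 + N)
r(U) = -13*U (r(U) = U*(-13) = -13*U)
r(-168) + D(T(8, 10)) = -13*(-168) - 18 = 2184 - 18 = 2166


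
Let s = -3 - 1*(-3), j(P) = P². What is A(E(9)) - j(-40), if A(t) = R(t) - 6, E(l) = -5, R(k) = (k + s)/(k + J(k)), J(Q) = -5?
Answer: -3211/2 ≈ -1605.5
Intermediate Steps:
s = 0 (s = -3 + 3 = 0)
R(k) = k/(-5 + k) (R(k) = (k + 0)/(k - 5) = k/(-5 + k))
A(t) = -6 + t/(-5 + t) (A(t) = t/(-5 + t) - 6 = -6 + t/(-5 + t))
A(E(9)) - j(-40) = 5*(6 - 1*(-5))/(-5 - 5) - 1*(-40)² = 5*(6 + 5)/(-10) - 1*1600 = 5*(-⅒)*11 - 1600 = -11/2 - 1600 = -3211/2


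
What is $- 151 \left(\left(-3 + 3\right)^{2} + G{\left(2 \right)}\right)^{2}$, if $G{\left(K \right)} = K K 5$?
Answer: $-60400$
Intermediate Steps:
$G{\left(K \right)} = 5 K^{2}$ ($G{\left(K \right)} = K^{2} \cdot 5 = 5 K^{2}$)
$- 151 \left(\left(-3 + 3\right)^{2} + G{\left(2 \right)}\right)^{2} = - 151 \left(\left(-3 + 3\right)^{2} + 5 \cdot 2^{2}\right)^{2} = - 151 \left(0^{2} + 5 \cdot 4\right)^{2} = - 151 \left(0 + 20\right)^{2} = - 151 \cdot 20^{2} = \left(-151\right) 400 = -60400$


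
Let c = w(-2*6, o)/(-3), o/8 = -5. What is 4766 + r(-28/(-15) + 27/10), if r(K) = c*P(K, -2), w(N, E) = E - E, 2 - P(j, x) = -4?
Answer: 4766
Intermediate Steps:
P(j, x) = 6 (P(j, x) = 2 - 1*(-4) = 2 + 4 = 6)
o = -40 (o = 8*(-5) = -40)
w(N, E) = 0
c = 0 (c = 0/(-3) = 0*(-⅓) = 0)
r(K) = 0 (r(K) = 0*6 = 0)
4766 + r(-28/(-15) + 27/10) = 4766 + 0 = 4766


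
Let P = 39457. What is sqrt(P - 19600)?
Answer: sqrt(19857) ≈ 140.91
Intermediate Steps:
sqrt(P - 19600) = sqrt(39457 - 19600) = sqrt(19857)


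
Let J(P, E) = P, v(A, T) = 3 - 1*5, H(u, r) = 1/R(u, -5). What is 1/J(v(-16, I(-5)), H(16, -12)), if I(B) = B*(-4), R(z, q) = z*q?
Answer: -½ ≈ -0.50000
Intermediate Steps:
R(z, q) = q*z
H(u, r) = -1/(5*u) (H(u, r) = 1/(-5*u) = -1/(5*u))
I(B) = -4*B
v(A, T) = -2 (v(A, T) = 3 - 5 = -2)
1/J(v(-16, I(-5)), H(16, -12)) = 1/(-2) = -½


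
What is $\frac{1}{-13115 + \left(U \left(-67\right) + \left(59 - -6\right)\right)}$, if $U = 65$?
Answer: $- \frac{1}{17405} \approx -5.7455 \cdot 10^{-5}$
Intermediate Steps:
$\frac{1}{-13115 + \left(U \left(-67\right) + \left(59 - -6\right)\right)} = \frac{1}{-13115 + \left(65 \left(-67\right) + \left(59 - -6\right)\right)} = \frac{1}{-13115 + \left(-4355 + \left(59 + 6\right)\right)} = \frac{1}{-13115 + \left(-4355 + 65\right)} = \frac{1}{-13115 - 4290} = \frac{1}{-17405} = - \frac{1}{17405}$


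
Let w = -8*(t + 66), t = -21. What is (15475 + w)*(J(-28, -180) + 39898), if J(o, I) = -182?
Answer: 600307340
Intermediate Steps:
w = -360 (w = -8*(-21 + 66) = -8*45 = -360)
(15475 + w)*(J(-28, -180) + 39898) = (15475 - 360)*(-182 + 39898) = 15115*39716 = 600307340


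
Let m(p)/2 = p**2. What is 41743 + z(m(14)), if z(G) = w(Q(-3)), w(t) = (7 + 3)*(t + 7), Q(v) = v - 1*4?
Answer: 41743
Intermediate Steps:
Q(v) = -4 + v (Q(v) = v - 4 = -4 + v)
m(p) = 2*p**2
w(t) = 70 + 10*t (w(t) = 10*(7 + t) = 70 + 10*t)
z(G) = 0 (z(G) = 70 + 10*(-4 - 3) = 70 + 10*(-7) = 70 - 70 = 0)
41743 + z(m(14)) = 41743 + 0 = 41743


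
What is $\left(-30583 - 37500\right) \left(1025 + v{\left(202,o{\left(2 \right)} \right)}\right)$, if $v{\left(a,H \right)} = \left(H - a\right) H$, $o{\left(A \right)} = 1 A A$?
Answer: $-15863339$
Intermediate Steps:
$o{\left(A \right)} = A^{2}$ ($o{\left(A \right)} = A A = A^{2}$)
$v{\left(a,H \right)} = H \left(H - a\right)$
$\left(-30583 - 37500\right) \left(1025 + v{\left(202,o{\left(2 \right)} \right)}\right) = \left(-30583 - 37500\right) \left(1025 + 2^{2} \left(2^{2} - 202\right)\right) = - 68083 \left(1025 + 4 \left(4 - 202\right)\right) = - 68083 \left(1025 + 4 \left(-198\right)\right) = - 68083 \left(1025 - 792\right) = \left(-68083\right) 233 = -15863339$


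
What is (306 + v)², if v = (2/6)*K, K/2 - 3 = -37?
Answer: 722500/9 ≈ 80278.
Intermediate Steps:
K = -68 (K = 6 + 2*(-37) = 6 - 74 = -68)
v = -68/3 (v = (2/6)*(-68) = (2*(⅙))*(-68) = (⅓)*(-68) = -68/3 ≈ -22.667)
(306 + v)² = (306 - 68/3)² = (850/3)² = 722500/9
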